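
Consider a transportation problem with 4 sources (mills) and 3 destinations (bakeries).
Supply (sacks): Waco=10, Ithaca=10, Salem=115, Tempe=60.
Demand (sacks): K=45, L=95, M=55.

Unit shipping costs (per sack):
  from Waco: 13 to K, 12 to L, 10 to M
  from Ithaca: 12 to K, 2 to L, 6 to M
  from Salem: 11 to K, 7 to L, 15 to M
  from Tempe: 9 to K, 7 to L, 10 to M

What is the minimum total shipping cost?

1620

An optimal shipping plan:
  Waco–M: 10 × 10 = 100
  Ithaca–M: 10 × 6 = 60
  Salem–K: 20 × 11 = 220
  Salem–L: 95 × 7 = 665
  Tempe–K: 25 × 9 = 225
  Tempe–M: 35 × 10 = 350
Total = 100 + 60 + 220 + 665 + 225 + 350 = 1620.
(Supply check: Waco ships 10; Ithaca ships 10; Salem ships 115; Tempe ships 60.)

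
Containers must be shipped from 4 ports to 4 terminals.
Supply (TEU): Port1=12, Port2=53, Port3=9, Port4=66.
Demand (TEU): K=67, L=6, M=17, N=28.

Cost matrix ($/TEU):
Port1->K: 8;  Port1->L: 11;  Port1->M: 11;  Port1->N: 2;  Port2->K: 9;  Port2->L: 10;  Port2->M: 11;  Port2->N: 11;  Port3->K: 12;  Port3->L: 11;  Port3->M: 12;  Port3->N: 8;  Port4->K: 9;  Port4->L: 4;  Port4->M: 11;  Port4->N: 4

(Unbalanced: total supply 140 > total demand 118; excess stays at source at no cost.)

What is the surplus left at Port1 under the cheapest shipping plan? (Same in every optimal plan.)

Minimum-cost shipments:
  Port1–N: 12 TEU
  Port2–K: 23 TEU
  Port2–M: 17 TEU
  Port4–K: 44 TEU
  Port4–L: 6 TEU
  Port4–N: 16 TEU
Total cost = $902.
Port1 ships 12 of its 12, leaving 0.

0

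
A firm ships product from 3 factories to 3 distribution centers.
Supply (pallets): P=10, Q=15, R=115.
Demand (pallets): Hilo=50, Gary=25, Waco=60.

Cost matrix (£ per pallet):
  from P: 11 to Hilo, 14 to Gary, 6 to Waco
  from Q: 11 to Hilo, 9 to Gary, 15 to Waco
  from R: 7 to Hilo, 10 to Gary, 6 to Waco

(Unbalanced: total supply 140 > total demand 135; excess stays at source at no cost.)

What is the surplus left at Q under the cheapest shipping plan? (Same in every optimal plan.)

An optimal plan:
  P–Waco: 5 × £6 = £30
  Q–Gary: 15 × £9 = £135
  R–Hilo: 50 × £7 = £350
  R–Gary: 10 × £10 = £100
  R–Waco: 55 × £6 = £330
Total cost = £945.
Q ships 15 of its 15, leaving 0.

0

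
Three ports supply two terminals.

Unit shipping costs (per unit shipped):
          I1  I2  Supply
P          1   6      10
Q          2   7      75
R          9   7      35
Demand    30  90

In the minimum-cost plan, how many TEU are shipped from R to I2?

35

The minimum-cost plan:
  P→I2: 10 × 6 = 60
  Q→I1: 30 × 2 = 60
  Q→I2: 45 × 7 = 315
  R→I2: 35 × 7 = 245
Total cost = 680.
So R→I2 carries 35 TEU.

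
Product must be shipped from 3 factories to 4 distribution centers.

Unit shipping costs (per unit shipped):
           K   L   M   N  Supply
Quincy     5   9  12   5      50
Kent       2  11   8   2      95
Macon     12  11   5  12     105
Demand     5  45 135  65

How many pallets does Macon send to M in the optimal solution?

105

Solving gives:
  Quincy->L: 45 pallets
  Quincy->N: 5 pallets
  Kent->K: 5 pallets
  Kent->M: 30 pallets
  Kent->N: 60 pallets
  Macon->M: 105 pallets
Total cost = 1325.
So Macon→M carries 105 pallets.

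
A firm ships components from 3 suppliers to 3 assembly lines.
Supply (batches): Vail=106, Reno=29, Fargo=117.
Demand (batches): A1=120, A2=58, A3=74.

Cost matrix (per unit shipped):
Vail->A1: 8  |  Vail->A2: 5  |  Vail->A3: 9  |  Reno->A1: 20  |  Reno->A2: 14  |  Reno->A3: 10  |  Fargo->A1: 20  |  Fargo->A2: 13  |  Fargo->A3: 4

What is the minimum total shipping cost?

Optimal allocation:
  Vail–A1: 106 batches
  Reno–A1: 14 batches
  Reno–A2: 15 batches
  Fargo–A2: 43 batches
  Fargo–A3: 74 batches
Total cost = 2193.
(Supply check: Vail ships 106; Reno ships 29; Fargo ships 117.)

2193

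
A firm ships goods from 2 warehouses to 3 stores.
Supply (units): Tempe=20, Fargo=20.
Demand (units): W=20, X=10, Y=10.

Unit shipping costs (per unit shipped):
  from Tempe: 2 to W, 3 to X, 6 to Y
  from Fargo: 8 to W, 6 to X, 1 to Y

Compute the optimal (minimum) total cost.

An optimal shipping plan:
  Tempe->W: 20 × 2 = 40
  Fargo->X: 10 × 6 = 60
  Fargo->Y: 10 × 1 = 10
Total = 40 + 60 + 10 = 110.

110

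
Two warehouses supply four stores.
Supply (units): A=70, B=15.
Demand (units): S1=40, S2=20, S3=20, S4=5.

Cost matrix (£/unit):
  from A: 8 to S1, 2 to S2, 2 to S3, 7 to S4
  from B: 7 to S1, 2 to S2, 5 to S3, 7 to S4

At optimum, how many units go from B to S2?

0

Optimal shipments:
  A–S1: 25 × £8 = £200
  A–S2: 20 × £2 = £40
  A–S3: 20 × £2 = £40
  A–S4: 5 × £7 = £35
  B–S1: 15 × £7 = £105
Total cost = £420.
The route B→S2 is not used.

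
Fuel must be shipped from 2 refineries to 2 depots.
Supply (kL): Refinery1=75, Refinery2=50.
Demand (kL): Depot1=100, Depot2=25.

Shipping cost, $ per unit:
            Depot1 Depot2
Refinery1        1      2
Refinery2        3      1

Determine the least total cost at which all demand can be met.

175

A cheapest plan:
  Refinery1->Depot1: 75 kL
  Refinery2->Depot1: 25 kL
  Refinery2->Depot2: 25 kL
Total cost = $175.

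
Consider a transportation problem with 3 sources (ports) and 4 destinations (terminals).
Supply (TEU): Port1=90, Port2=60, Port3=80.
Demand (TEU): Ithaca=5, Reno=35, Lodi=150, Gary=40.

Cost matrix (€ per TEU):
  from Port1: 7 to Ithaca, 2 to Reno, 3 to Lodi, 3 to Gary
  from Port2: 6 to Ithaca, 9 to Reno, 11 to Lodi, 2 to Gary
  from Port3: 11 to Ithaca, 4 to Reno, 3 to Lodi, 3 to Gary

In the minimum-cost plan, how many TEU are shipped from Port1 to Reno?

The minimum-cost plan:
  Port1–Reno: 20 TEU
  Port1–Lodi: 70 TEU
  Port2–Ithaca: 5 TEU
  Port2–Reno: 15 TEU
  Port2–Gary: 40 TEU
  Port3–Lodi: 80 TEU
Total cost = €735.
So Port1→Reno carries 20 TEU.

20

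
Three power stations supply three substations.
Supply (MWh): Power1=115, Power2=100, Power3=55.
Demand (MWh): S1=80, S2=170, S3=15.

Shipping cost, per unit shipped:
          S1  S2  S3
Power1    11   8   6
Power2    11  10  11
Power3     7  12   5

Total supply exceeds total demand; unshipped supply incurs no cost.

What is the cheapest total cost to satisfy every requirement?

One minimum-cost allocation:
  Power1→S2: 100 × 8 = 800
  Power1→S3: 15 × 6 = 90
  Power2→S1: 25 × 11 = 275
  Power2→S2: 70 × 10 = 700
  Power3→S1: 55 × 7 = 385
Total = 800 + 90 + 275 + 700 + 385 = 2250.

2250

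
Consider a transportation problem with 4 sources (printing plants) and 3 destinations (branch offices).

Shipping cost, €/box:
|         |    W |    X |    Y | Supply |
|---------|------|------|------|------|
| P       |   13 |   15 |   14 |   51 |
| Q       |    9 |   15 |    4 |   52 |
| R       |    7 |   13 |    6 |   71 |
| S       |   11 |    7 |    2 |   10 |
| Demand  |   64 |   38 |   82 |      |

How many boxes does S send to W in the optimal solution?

Solving gives:
  P–W: 13 × €13 = €169
  P–X: 38 × €15 = €570
  Q–Y: 52 × €4 = €208
  R–W: 51 × €7 = €357
  R–Y: 20 × €6 = €120
  S–Y: 10 × €2 = €20
Total cost = €1444.
The route S→W is not used.

0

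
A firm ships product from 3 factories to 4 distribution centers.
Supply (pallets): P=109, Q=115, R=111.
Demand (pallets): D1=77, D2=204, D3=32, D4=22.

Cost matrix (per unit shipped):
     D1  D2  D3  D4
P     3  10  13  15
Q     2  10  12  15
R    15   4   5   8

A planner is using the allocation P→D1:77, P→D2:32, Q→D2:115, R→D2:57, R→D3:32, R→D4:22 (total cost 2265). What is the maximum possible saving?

77

Current plan cost = 77·3 + 32·10 + 115·10 + 57·4 + 32·5 + 22·8 = 2265.
Optimal plan:
  P–D2: 109 × 10 = 1090
  Q–D1: 77 × 2 = 154
  Q–D2: 38 × 10 = 380
  R–D2: 57 × 4 = 228
  R–D3: 32 × 5 = 160
  R–D4: 22 × 8 = 176
Optimal cost = 2188.
Saving = 2265 − 2188 = 77.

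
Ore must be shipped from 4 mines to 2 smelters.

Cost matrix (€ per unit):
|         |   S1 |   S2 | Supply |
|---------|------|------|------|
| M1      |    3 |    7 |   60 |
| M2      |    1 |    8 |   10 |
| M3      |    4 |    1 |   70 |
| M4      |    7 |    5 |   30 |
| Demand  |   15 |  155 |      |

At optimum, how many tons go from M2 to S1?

The minimum-cost plan:
  M1–S1: 5 × €3 = €15
  M1–S2: 55 × €7 = €385
  M2–S1: 10 × €1 = €10
  M3–S2: 70 × €1 = €70
  M4–S2: 30 × €5 = €150
Total cost = €630.
So M2→S1 carries 10 tons.

10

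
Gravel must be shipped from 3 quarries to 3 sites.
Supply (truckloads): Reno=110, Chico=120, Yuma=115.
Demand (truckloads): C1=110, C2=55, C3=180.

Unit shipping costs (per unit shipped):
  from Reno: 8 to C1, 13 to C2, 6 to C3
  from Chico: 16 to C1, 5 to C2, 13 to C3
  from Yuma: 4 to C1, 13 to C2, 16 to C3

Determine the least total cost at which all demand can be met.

An optimal shipping plan:
  Reno->C3: 110 × 6 = 660
  Chico->C2: 55 × 5 = 275
  Chico->C3: 65 × 13 = 845
  Yuma->C1: 110 × 4 = 440
  Yuma->C3: 5 × 16 = 80
Total = 660 + 275 + 845 + 440 + 80 = 2300.
(Supply check: Reno ships 110; Chico ships 120; Yuma ships 115.)

2300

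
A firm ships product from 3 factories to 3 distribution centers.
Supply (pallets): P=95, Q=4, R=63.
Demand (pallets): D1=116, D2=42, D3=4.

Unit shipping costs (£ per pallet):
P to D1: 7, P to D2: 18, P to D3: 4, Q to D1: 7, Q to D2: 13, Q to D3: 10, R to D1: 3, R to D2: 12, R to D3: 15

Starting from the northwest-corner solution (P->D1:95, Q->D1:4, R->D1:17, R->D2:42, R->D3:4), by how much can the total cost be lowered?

72

Current plan cost = 95·7 + 4·7 + 17·3 + 42·12 + 4·15 = £1308.
Optimal plan:
  P–D1: 91 × £7 = £637
  P–D3: 4 × £4 = £16
  Q–D2: 4 × £13 = £52
  R–D1: 25 × £3 = £75
  R–D2: 38 × £12 = £456
Optimal cost = £1236.
Saving = 1308 − 1236 = £72.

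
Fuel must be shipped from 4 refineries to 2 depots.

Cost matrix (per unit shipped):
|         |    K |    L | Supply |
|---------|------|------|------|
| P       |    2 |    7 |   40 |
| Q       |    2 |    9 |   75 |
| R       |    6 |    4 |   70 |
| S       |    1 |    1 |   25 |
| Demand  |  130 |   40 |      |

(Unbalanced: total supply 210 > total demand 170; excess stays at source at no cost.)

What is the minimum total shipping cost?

375

An optimal shipping plan:
  P–K: 40 × 2 = 80
  Q–K: 75 × 2 = 150
  R–L: 30 × 4 = 120
  S–K: 15 × 1 = 15
  S–L: 10 × 1 = 10
Total = 80 + 150 + 120 + 15 + 10 = 375.
(Supply check: P ships 40; Q ships 75; R ships 30; S ships 25.)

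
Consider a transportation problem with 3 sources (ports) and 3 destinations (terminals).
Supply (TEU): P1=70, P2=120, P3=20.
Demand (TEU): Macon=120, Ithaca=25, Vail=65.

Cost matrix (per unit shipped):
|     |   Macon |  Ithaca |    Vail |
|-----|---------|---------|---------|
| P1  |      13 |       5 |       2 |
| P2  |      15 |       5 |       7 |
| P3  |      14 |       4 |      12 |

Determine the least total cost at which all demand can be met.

One minimum-cost allocation:
  P1→Macon: 5 × 13 = 65
  P1→Vail: 65 × 2 = 130
  P2→Macon: 115 × 15 = 1725
  P2→Ithaca: 5 × 5 = 25
  P3→Ithaca: 20 × 4 = 80
Total = 65 + 130 + 1725 + 25 + 80 = 2025.

2025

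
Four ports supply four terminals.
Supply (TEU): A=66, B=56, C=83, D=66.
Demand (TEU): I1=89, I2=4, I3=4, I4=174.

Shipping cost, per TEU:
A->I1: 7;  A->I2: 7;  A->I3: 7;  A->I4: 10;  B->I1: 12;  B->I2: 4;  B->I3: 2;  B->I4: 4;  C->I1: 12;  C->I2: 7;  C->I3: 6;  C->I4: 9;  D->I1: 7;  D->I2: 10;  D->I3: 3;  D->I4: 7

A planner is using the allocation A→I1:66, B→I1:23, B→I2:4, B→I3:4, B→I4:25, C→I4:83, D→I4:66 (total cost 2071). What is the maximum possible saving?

Current plan cost = 66·7 + 23·12 + 4·4 + 4·2 + 25·4 + 83·9 + 66·7 = 2071.
Optimal plan:
  A→I1: 66 × 7 = 462
  B→I4: 56 × 4 = 224
  C→I2: 4 × 7 = 28
  C→I4: 79 × 9 = 711
  D→I1: 23 × 7 = 161
  D→I3: 4 × 3 = 12
  D→I4: 39 × 7 = 273
Optimal cost = 1871.
Saving = 2071 − 1871 = 200.

200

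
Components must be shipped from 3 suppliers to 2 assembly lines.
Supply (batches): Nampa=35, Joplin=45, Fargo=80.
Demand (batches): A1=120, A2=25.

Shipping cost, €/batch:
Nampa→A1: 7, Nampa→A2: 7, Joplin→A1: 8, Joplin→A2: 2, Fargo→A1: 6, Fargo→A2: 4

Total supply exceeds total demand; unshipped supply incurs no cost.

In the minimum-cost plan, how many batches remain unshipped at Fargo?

0

Minimum-cost shipments:
  Nampa→A1: 35 × €7 = €245
  Joplin→A1: 5 × €8 = €40
  Joplin→A2: 25 × €2 = €50
  Fargo→A1: 80 × €6 = €480
Total cost = €815.
Fargo ships 80 of its 80, leaving 0.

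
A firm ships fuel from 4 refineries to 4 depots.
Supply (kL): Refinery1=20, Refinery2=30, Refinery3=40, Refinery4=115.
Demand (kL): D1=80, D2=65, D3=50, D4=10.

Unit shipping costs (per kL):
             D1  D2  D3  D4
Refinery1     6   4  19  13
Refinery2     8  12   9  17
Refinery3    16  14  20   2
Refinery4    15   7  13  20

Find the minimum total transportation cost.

One minimum-cost allocation:
  Refinery1 to D1: 20 kL
  Refinery2 to D1: 30 kL
  Refinery3 to D1: 30 kL
  Refinery3 to D4: 10 kL
  Refinery4 to D2: 65 kL
  Refinery4 to D3: 50 kL
Total cost = 1965.
(Supply check: Refinery1 ships 20; Refinery2 ships 30; Refinery3 ships 40; Refinery4 ships 115.)

1965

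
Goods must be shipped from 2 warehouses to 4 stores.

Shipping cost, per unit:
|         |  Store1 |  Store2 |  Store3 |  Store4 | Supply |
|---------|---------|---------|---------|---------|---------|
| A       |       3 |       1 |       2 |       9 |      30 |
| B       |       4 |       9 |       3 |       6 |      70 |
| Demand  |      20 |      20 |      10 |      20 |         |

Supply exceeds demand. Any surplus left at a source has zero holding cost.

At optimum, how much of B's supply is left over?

30

Minimum-cost shipments:
  A->Store1: 10 × 3 = 30
  A->Store2: 20 × 1 = 20
  B->Store1: 10 × 4 = 40
  B->Store3: 10 × 3 = 30
  B->Store4: 20 × 6 = 120
Total cost = 240.
B ships 40 of its 70, leaving 30.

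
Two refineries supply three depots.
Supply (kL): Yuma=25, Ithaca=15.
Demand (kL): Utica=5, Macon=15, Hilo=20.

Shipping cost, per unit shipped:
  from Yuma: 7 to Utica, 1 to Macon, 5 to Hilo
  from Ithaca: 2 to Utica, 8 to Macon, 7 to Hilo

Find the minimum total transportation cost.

A cheapest plan:
  Yuma–Macon: 15 kL
  Yuma–Hilo: 10 kL
  Ithaca–Utica: 5 kL
  Ithaca–Hilo: 10 kL
Total cost = 145.

145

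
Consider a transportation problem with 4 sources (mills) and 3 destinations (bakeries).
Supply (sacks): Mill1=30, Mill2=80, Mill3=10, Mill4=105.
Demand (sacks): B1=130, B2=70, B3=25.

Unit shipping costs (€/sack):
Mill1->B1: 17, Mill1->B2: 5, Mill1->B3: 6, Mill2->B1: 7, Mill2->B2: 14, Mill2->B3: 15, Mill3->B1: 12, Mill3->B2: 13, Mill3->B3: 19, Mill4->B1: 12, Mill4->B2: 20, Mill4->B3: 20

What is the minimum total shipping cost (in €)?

A cheapest plan:
  Mill1–B2: 30 × €5 = €150
  Mill2–B1: 25 × €7 = €175
  Mill2–B2: 30 × €14 = €420
  Mill2–B3: 25 × €15 = €375
  Mill3–B2: 10 × €13 = €130
  Mill4–B1: 105 × €12 = €1260
Total = 150 + 175 + 420 + 375 + 130 + 1260 = €2510.

2510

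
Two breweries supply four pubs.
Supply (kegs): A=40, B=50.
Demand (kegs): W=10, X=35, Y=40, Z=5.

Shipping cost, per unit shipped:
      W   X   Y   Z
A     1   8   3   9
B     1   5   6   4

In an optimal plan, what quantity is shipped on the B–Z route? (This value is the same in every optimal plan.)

Solving gives:
  A->Y: 40 × 3 = 120
  B->W: 10 × 1 = 10
  B->X: 35 × 5 = 175
  B->Z: 5 × 4 = 20
Total cost = 325.
So B→Z carries 5 kegs.

5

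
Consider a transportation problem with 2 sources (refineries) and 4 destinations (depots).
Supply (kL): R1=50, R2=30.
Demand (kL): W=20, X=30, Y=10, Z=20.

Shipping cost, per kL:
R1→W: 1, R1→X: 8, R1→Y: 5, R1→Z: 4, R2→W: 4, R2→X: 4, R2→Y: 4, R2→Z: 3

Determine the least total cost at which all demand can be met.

270

Optimal allocation:
  R1->W: 20 × 1 = 20
  R1->Y: 10 × 5 = 50
  R1->Z: 20 × 4 = 80
  R2->X: 30 × 4 = 120
Total = 20 + 50 + 80 + 120 = 270.
(Supply check: R1 ships 50; R2 ships 30.)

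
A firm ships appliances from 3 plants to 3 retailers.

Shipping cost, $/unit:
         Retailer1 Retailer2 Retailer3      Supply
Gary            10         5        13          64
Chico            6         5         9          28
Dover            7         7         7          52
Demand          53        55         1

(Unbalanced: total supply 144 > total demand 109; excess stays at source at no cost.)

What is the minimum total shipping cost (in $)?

A cheapest plan:
  Gary–Retailer2: 55 × $5 = $275
  Chico–Retailer1: 28 × $6 = $168
  Dover–Retailer1: 25 × $7 = $175
  Dover–Retailer3: 1 × $7 = $7
Total = 275 + 168 + 175 + 7 = $625.

625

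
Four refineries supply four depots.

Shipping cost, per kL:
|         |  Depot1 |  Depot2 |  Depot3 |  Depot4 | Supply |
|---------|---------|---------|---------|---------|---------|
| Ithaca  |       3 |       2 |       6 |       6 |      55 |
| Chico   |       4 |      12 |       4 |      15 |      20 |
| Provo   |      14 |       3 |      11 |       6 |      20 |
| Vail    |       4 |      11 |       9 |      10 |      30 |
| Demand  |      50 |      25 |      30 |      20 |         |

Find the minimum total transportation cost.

490

A cheapest plan:
  Ithaca–Depot1: 20 × 3 = 60
  Ithaca–Depot2: 25 × 2 = 50
  Ithaca–Depot3: 10 × 6 = 60
  Chico–Depot3: 20 × 4 = 80
  Provo–Depot4: 20 × 6 = 120
  Vail–Depot1: 30 × 4 = 120
Total = 60 + 50 + 60 + 80 + 120 + 120 = 490.
(Supply check: Ithaca ships 55; Chico ships 20; Provo ships 20; Vail ships 30.)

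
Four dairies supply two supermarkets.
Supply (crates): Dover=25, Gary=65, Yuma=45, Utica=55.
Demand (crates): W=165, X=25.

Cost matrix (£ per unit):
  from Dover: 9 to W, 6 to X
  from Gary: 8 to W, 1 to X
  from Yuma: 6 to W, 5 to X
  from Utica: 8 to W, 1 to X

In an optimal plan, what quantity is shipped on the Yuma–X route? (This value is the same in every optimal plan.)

0

Solving gives:
  Dover→W: 25 × £9 = £225
  Gary→W: 65 × £8 = £520
  Yuma→W: 45 × £6 = £270
  Utica→W: 30 × £8 = £240
  Utica→X: 25 × £1 = £25
Total cost = £1280.
The route Yuma→X is not used.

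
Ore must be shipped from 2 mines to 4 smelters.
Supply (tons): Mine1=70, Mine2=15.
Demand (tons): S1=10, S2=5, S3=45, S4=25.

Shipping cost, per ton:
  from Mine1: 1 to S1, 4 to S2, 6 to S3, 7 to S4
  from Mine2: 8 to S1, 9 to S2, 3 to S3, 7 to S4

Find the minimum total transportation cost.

430

An optimal shipping plan:
  Mine1 to S1: 10 × 1 = 10
  Mine1 to S2: 5 × 4 = 20
  Mine1 to S3: 30 × 6 = 180
  Mine1 to S4: 25 × 7 = 175
  Mine2 to S3: 15 × 3 = 45
Total = 10 + 20 + 180 + 175 + 45 = 430.
(Supply check: Mine1 ships 70; Mine2 ships 15.)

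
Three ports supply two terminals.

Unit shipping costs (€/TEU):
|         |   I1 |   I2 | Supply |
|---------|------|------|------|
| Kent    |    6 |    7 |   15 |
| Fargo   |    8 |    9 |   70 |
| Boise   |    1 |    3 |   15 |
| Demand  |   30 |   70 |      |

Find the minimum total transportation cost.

One minimum-cost allocation:
  Kent→I1: 15 × €6 = €90
  Fargo→I2: 70 × €9 = €630
  Boise→I1: 15 × €1 = €15
Total = 90 + 630 + 15 = €735.
(Supply check: Kent ships 15; Fargo ships 70; Boise ships 15.)

735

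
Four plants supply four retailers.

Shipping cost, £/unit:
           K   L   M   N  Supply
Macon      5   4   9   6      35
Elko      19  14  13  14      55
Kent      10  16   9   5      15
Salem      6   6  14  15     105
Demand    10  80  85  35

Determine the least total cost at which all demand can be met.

An optimal shipping plan:
  Macon to M: 15 × £9 = £135
  Macon to N: 20 × £6 = £120
  Elko to M: 55 × £13 = £715
  Kent to N: 15 × £5 = £75
  Salem to K: 10 × £6 = £60
  Salem to L: 80 × £6 = £480
  Salem to M: 15 × £14 = £210
Total = 135 + 120 + 715 + 75 + 60 + 480 + 210 = £1795.

1795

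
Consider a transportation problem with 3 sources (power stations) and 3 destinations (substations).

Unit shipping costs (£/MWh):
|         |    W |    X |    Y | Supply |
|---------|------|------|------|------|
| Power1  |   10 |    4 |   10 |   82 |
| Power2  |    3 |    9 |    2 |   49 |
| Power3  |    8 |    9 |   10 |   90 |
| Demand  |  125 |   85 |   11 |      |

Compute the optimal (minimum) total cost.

An optimal shipping plan:
  Power1–X: 82 MWh
  Power2–W: 38 MWh
  Power2–Y: 11 MWh
  Power3–W: 87 MWh
  Power3–X: 3 MWh
Total cost = £1187.

1187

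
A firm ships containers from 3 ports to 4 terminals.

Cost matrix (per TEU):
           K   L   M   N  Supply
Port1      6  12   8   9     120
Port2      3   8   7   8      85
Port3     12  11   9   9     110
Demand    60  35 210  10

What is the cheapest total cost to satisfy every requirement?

A cheapest plan:
  Port1→M: 120 TEU
  Port2→K: 60 TEU
  Port2→L: 25 TEU
  Port3→L: 10 TEU
  Port3→M: 90 TEU
  Port3→N: 10 TEU
Total cost = 2350.

2350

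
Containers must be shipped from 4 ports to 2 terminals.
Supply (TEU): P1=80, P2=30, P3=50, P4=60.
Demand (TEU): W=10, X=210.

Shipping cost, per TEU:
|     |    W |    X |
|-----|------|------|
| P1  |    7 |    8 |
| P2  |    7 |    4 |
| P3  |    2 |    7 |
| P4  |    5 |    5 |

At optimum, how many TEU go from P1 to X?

The minimum-cost plan:
  P1 to X: 80 × 8 = 640
  P2 to X: 30 × 4 = 120
  P3 to W: 10 × 2 = 20
  P3 to X: 40 × 7 = 280
  P4 to X: 60 × 5 = 300
Total cost = 1360.
So P1→X carries 80 TEU.

80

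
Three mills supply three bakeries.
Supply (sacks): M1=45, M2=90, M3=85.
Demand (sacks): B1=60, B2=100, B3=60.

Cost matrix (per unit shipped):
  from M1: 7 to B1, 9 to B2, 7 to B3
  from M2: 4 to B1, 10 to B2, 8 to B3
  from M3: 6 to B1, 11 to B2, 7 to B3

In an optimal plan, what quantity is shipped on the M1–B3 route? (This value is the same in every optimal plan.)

The minimum-cost plan:
  M1–B2: 45 × 9 = 405
  M2–B1: 60 × 4 = 240
  M2–B2: 30 × 10 = 300
  M3–B2: 25 × 11 = 275
  M3–B3: 60 × 7 = 420
Total cost = 1640.
The route M1→B3 is not used.

0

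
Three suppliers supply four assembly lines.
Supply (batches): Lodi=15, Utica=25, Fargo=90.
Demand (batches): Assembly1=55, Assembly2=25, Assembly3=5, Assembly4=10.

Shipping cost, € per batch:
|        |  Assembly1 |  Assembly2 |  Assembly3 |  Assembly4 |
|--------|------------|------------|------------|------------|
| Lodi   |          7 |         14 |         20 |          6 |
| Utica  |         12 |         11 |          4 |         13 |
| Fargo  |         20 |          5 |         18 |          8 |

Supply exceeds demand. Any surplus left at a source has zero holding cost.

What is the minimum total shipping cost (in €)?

An optimal shipping plan:
  Lodi to Assembly1: 15 × €7 = €105
  Utica to Assembly1: 20 × €12 = €240
  Utica to Assembly3: 5 × €4 = €20
  Fargo to Assembly1: 20 × €20 = €400
  Fargo to Assembly2: 25 × €5 = €125
  Fargo to Assembly4: 10 × €8 = €80
Total = 105 + 240 + 20 + 400 + 125 + 80 = €970.
(Supply check: Lodi ships 15; Utica ships 25; Fargo ships 55.)

970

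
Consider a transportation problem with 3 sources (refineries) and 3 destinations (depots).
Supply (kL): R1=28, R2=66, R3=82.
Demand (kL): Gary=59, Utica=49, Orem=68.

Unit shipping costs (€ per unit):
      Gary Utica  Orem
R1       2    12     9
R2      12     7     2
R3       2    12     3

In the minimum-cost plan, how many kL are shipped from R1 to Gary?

The minimum-cost plan:
  R1–Gary: 28 × €2 = €56
  R2–Utica: 49 × €7 = €343
  R2–Orem: 17 × €2 = €34
  R3–Gary: 31 × €2 = €62
  R3–Orem: 51 × €3 = €153
Total cost = €648.
So R1→Gary carries 28 kL.

28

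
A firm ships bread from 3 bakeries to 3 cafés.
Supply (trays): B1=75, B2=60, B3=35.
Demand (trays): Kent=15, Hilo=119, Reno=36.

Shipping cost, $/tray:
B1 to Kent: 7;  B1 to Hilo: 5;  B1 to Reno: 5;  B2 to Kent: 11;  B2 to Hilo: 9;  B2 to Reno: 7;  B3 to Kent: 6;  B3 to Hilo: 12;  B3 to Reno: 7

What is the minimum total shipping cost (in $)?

One minimum-cost allocation:
  B1→Hilo: 75 × $5 = $375
  B2→Hilo: 44 × $9 = $396
  B2→Reno: 16 × $7 = $112
  B3→Kent: 15 × $6 = $90
  B3→Reno: 20 × $7 = $140
Total = 375 + 396 + 112 + 90 + 140 = $1113.

1113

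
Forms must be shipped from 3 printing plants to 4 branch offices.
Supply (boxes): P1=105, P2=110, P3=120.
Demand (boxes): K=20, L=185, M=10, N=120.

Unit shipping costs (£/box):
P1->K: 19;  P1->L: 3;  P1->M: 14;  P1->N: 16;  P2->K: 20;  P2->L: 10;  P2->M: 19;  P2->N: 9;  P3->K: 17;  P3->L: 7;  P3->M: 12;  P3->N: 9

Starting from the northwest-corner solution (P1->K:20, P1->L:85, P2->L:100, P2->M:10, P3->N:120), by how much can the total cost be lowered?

490

Current plan cost = 20·19 + 85·3 + 100·10 + 10·19 + 120·9 = £2905.
Optimal plan:
  P1->L: 105 × £3 = £315
  P2->N: 110 × £9 = £990
  P3->K: 20 × £17 = £340
  P3->L: 80 × £7 = £560
  P3->M: 10 × £12 = £120
  P3->N: 10 × £9 = £90
Optimal cost = £2415.
Saving = 2905 − 2415 = £490.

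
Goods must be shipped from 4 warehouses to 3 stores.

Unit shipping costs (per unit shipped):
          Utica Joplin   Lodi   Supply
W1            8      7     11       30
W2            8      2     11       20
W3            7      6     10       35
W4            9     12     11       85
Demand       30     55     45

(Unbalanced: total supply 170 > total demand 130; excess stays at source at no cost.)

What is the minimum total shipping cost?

An optimal shipping plan:
  W1->Joplin: 30 units
  W2->Joplin: 20 units
  W3->Utica: 30 units
  W3->Joplin: 5 units
  W4->Lodi: 45 units
Total cost = 985.
(Supply check: W1 ships 30; W2 ships 20; W3 ships 35; W4 ships 45.)

985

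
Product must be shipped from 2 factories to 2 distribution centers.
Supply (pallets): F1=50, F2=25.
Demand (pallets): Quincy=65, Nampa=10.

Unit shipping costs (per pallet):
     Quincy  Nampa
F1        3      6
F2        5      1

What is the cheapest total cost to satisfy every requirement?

Optimal allocation:
  F1→Quincy: 50 × 3 = 150
  F2→Quincy: 15 × 5 = 75
  F2→Nampa: 10 × 1 = 10
Total = 150 + 75 + 10 = 235.

235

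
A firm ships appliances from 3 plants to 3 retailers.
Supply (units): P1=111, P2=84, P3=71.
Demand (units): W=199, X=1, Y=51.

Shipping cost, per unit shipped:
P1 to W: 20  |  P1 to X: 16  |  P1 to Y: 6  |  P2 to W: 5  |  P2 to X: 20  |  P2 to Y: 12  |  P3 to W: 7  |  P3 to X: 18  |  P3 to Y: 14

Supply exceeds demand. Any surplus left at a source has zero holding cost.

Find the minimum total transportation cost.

An optimal shipping plan:
  P1–W: 44 × 20 = 880
  P1–X: 1 × 16 = 16
  P1–Y: 51 × 6 = 306
  P2–W: 84 × 5 = 420
  P3–W: 71 × 7 = 497
Total = 880 + 16 + 306 + 420 + 497 = 2119.
(Supply check: P1 ships 96; P2 ships 84; P3 ships 71.)

2119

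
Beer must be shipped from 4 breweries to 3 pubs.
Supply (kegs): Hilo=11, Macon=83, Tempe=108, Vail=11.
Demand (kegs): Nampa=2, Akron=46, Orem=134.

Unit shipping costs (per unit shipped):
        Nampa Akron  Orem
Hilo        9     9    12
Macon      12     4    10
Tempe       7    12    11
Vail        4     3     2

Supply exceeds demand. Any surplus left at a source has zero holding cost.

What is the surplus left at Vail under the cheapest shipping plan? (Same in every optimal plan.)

Minimum-cost shipments:
  Macon–Akron: 46 × 4 = 184
  Macon–Orem: 37 × 10 = 370
  Tempe–Nampa: 2 × 7 = 14
  Tempe–Orem: 86 × 11 = 946
  Vail–Orem: 11 × 2 = 22
Total cost = 1536.
Vail ships 11 of its 11, leaving 0.

0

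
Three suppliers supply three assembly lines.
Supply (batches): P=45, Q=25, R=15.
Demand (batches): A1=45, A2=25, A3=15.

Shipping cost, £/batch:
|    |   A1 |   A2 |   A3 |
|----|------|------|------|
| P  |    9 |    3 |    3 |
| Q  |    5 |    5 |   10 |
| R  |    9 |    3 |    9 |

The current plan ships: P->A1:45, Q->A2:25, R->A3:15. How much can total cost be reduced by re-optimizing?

Current plan cost = 45·9 + 25·5 + 15·9 = £665.
Optimal plan:
  P→A1: 5 × £9 = £45
  P→A2: 25 × £3 = £75
  P→A3: 15 × £3 = £45
  Q→A1: 25 × £5 = £125
  R→A1: 15 × £9 = £135
Optimal cost = £425.
Saving = 665 − 425 = £240.

240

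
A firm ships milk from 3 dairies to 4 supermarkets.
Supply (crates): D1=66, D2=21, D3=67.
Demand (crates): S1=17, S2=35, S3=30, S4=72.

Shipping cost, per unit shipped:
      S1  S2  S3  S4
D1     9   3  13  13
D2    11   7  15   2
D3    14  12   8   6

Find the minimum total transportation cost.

916

A cheapest plan:
  D1→S1: 17 × 9 = 153
  D1→S2: 35 × 3 = 105
  D1→S3: 14 × 13 = 182
  D2→S4: 21 × 2 = 42
  D3→S3: 16 × 8 = 128
  D3→S4: 51 × 6 = 306
Total = 153 + 105 + 182 + 42 + 128 + 306 = 916.
(Supply check: D1 ships 66; D2 ships 21; D3 ships 67.)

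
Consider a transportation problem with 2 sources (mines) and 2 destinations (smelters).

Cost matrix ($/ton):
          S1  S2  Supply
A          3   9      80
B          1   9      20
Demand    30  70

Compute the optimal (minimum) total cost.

An optimal shipping plan:
  A→S1: 10 tons
  A→S2: 70 tons
  B→S1: 20 tons
Total cost = $680.

680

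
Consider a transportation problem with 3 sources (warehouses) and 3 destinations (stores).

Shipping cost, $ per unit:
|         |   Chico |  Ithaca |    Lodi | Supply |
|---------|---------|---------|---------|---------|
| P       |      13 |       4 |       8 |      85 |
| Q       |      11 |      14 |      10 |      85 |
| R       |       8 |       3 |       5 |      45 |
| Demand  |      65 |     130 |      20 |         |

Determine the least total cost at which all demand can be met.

1390

An optimal shipping plan:
  P to Ithaca: 85 × $4 = $340
  Q to Chico: 65 × $11 = $715
  Q to Lodi: 20 × $10 = $200
  R to Ithaca: 45 × $3 = $135
Total = 340 + 715 + 200 + 135 = $1390.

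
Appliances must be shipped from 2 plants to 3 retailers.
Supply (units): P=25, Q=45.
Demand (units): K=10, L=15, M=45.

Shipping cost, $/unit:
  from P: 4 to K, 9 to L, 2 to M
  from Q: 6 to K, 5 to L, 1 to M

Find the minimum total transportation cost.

An optimal shipping plan:
  P–K: 10 × $4 = $40
  P–M: 15 × $2 = $30
  Q–L: 15 × $5 = $75
  Q–M: 30 × $1 = $30
Total = 40 + 30 + 75 + 30 = $175.
(Supply check: P ships 25; Q ships 45.)

175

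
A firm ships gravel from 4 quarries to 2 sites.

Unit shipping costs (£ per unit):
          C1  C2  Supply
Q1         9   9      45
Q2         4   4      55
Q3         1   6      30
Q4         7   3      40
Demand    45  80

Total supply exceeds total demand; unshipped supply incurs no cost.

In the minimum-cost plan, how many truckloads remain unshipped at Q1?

45

Minimum-cost shipments:
  Q2–C1: 15 × £4 = £60
  Q2–C2: 40 × £4 = £160
  Q3–C1: 30 × £1 = £30
  Q4–C2: 40 × £3 = £120
Total cost = £370.
Q1 ships 0 of its 45, leaving 45.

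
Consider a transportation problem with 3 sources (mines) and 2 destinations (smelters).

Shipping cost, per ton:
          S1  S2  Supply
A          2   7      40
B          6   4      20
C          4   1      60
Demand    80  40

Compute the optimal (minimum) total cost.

320

Optimal allocation:
  A->S1: 40 tons
  B->S1: 20 tons
  C->S1: 20 tons
  C->S2: 40 tons
Total cost = 320.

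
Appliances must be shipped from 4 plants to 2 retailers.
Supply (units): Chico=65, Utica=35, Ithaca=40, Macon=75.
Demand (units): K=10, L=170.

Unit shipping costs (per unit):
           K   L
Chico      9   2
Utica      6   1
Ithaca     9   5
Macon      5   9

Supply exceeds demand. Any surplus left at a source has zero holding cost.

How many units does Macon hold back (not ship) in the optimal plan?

Minimum-cost shipments:
  Chico→L: 65 × 2 = 130
  Utica→L: 35 × 1 = 35
  Ithaca→L: 40 × 5 = 200
  Macon→K: 10 × 5 = 50
  Macon→L: 30 × 9 = 270
Total cost = 685.
Macon ships 40 of its 75, leaving 35.

35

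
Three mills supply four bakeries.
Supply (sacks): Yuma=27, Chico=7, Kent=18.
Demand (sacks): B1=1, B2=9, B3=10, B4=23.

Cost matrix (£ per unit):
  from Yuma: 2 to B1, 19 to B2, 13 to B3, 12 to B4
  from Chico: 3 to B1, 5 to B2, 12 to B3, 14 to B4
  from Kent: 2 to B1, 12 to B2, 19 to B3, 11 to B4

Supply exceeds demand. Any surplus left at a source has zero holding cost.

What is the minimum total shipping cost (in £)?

One minimum-cost allocation:
  Yuma->B1: 1 × £2 = £2
  Yuma->B3: 10 × £13 = £130
  Yuma->B4: 7 × £12 = £84
  Chico->B2: 7 × £5 = £35
  Kent->B2: 2 × £12 = £24
  Kent->B4: 16 × £11 = £176
Total = 2 + 130 + 84 + 35 + 24 + 176 = £451.

451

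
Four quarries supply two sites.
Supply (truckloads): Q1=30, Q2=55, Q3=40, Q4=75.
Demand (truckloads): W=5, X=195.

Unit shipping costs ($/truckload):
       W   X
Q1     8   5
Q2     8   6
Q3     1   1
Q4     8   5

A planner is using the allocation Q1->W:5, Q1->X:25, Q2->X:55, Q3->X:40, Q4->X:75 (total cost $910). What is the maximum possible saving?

Current plan cost = 5·8 + 25·5 + 55·6 + 40·1 + 75·5 = $910.
Optimal plan:
  Q1 to X: 30 × $5 = $150
  Q2 to X: 55 × $6 = $330
  Q3 to W: 5 × $1 = $5
  Q3 to X: 35 × $1 = $35
  Q4 to X: 75 × $5 = $375
Optimal cost = $895.
Saving = 910 − 895 = $15.

15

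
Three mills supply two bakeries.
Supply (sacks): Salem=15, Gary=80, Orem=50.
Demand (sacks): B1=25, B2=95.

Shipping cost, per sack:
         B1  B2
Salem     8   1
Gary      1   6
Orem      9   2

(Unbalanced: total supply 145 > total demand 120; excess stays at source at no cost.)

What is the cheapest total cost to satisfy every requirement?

A cheapest plan:
  Salem->B2: 15 × 1 = 15
  Gary->B1: 25 × 1 = 25
  Gary->B2: 30 × 6 = 180
  Orem->B2: 50 × 2 = 100
Total = 15 + 25 + 180 + 100 = 320.
(Supply check: Salem ships 15; Gary ships 55; Orem ships 50.)

320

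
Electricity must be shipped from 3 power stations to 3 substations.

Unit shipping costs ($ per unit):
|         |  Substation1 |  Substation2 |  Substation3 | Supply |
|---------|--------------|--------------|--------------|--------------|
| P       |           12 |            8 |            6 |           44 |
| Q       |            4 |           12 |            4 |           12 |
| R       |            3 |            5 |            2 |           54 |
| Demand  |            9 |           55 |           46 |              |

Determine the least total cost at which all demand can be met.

One minimum-cost allocation:
  P->Substation2: 44 × $8 = $352
  Q->Substation1: 9 × $4 = $36
  Q->Substation3: 3 × $4 = $12
  R->Substation2: 11 × $5 = $55
  R->Substation3: 43 × $2 = $86
Total = 352 + 36 + 12 + 55 + 86 = $541.
(Supply check: P ships 44; Q ships 12; R ships 54.)

541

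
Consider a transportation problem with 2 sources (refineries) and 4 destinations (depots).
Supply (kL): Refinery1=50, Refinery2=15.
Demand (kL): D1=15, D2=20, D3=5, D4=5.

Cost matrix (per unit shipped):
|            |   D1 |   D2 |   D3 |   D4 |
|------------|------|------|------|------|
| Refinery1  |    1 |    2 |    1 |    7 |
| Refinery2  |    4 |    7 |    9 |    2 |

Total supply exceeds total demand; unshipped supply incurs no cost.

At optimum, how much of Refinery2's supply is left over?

10

An optimal plan:
  Refinery1 to D1: 15 × 1 = 15
  Refinery1 to D2: 20 × 2 = 40
  Refinery1 to D3: 5 × 1 = 5
  Refinery2 to D4: 5 × 2 = 10
Total cost = 70.
Refinery2 ships 5 of its 15, leaving 10.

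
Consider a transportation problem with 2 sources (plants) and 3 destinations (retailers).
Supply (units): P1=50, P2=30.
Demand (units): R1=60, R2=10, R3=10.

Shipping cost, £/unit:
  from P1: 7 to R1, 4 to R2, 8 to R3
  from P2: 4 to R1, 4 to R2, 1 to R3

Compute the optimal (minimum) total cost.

410

A cheapest plan:
  P1 to R1: 40 units
  P1 to R2: 10 units
  P2 to R1: 20 units
  P2 to R3: 10 units
Total cost = £410.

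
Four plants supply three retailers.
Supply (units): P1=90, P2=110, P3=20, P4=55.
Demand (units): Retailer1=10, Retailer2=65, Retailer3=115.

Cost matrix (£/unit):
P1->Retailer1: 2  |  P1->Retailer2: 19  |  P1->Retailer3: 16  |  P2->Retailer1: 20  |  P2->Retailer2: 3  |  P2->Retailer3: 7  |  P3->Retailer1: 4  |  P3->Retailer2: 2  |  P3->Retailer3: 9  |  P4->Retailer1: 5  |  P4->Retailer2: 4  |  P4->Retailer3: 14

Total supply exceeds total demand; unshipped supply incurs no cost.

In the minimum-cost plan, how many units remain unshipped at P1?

An optimal plan:
  P1–Retailer1: 10 units
  P2–Retailer3: 110 units
  P3–Retailer2: 15 units
  P3–Retailer3: 5 units
  P4–Retailer2: 50 units
Total cost = £1065.
P1 ships 10 of its 90, leaving 80.

80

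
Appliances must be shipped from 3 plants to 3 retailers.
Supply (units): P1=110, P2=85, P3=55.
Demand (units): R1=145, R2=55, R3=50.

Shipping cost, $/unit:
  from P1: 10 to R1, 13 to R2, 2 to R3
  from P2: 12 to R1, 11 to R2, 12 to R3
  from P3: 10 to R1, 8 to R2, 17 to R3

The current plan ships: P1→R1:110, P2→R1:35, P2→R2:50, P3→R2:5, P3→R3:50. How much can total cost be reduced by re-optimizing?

Current plan cost = 110·10 + 35·12 + 50·11 + 5·8 + 50·17 = $2960.
Optimal plan:
  P1–R1: 60 × $10 = $600
  P1–R3: 50 × $2 = $100
  P2–R1: 85 × $12 = $1020
  P3–R2: 55 × $8 = $440
Optimal cost = $2160.
Saving = 2960 − 2160 = $800.

800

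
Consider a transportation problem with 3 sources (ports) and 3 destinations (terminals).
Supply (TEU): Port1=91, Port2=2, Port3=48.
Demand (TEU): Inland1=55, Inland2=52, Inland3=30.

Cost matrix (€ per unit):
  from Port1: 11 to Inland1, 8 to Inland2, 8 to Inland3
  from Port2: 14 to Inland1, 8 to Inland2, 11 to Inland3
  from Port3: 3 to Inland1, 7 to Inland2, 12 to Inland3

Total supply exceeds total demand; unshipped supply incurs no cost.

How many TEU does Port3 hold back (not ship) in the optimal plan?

Minimum-cost shipments:
  Port1→Inland1: 7 TEU
  Port1→Inland2: 52 TEU
  Port1→Inland3: 30 TEU
  Port3→Inland1: 48 TEU
Total cost = €877.
Port3 ships 48 of its 48, leaving 0.

0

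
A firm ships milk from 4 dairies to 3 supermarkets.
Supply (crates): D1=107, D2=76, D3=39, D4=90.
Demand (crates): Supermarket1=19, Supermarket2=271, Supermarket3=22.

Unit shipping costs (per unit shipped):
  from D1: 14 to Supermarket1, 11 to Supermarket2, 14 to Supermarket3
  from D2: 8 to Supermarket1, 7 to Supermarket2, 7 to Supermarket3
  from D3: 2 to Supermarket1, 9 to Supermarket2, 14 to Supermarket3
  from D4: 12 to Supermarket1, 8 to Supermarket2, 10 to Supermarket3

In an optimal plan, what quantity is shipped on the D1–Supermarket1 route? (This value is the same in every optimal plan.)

The minimum-cost plan:
  D1–Supermarket2: 107 × 11 = 1177
  D2–Supermarket2: 54 × 7 = 378
  D2–Supermarket3: 22 × 7 = 154
  D3–Supermarket1: 19 × 2 = 38
  D3–Supermarket2: 20 × 9 = 180
  D4–Supermarket2: 90 × 8 = 720
Total cost = 2647.
The route D1→Supermarket1 is not used.

0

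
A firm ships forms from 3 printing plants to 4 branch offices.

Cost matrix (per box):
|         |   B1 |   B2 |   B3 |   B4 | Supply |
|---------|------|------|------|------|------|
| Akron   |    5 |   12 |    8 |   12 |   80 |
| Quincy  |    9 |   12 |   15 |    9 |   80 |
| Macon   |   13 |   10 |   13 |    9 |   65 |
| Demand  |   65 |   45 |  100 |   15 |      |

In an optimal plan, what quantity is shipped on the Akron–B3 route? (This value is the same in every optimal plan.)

80

The minimum-cost plan:
  Akron->B3: 80 × 8 = 640
  Quincy->B1: 65 × 9 = 585
  Quincy->B4: 15 × 9 = 135
  Macon->B2: 45 × 10 = 450
  Macon->B3: 20 × 13 = 260
Total cost = 2070.
So Akron→B3 carries 80 boxes.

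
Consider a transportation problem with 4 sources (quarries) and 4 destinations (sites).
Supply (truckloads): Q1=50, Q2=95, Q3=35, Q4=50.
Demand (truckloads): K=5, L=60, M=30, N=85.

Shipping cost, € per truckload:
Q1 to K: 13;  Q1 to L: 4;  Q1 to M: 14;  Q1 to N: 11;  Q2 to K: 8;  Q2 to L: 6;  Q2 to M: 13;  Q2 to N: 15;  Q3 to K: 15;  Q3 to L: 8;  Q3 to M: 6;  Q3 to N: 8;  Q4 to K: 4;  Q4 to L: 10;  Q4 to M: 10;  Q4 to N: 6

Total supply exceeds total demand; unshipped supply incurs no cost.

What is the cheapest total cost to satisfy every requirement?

A cheapest plan:
  Q1->L: 20 truckloads
  Q1->N: 30 truckloads
  Q2->K: 5 truckloads
  Q2->L: 40 truckloads
  Q3->M: 30 truckloads
  Q3->N: 5 truckloads
  Q4->N: 50 truckloads
Total cost = €1210.

1210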